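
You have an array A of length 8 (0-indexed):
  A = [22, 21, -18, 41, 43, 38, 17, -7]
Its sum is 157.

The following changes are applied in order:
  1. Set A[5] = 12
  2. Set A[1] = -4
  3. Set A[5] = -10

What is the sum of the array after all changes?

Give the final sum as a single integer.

Initial sum: 157
Change 1: A[5] 38 -> 12, delta = -26, sum = 131
Change 2: A[1] 21 -> -4, delta = -25, sum = 106
Change 3: A[5] 12 -> -10, delta = -22, sum = 84

Answer: 84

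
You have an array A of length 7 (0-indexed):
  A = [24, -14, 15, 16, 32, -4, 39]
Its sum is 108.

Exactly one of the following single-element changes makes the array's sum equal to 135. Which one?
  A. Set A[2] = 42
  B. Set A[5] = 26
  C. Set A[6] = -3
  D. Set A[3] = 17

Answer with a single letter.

Answer: A

Derivation:
Option A: A[2] 15->42, delta=27, new_sum=108+(27)=135 <-- matches target
Option B: A[5] -4->26, delta=30, new_sum=108+(30)=138
Option C: A[6] 39->-3, delta=-42, new_sum=108+(-42)=66
Option D: A[3] 16->17, delta=1, new_sum=108+(1)=109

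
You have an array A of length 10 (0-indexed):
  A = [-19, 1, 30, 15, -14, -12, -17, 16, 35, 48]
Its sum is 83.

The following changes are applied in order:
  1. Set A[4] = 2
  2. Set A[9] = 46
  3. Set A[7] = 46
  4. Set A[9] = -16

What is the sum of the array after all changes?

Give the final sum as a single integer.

Answer: 65

Derivation:
Initial sum: 83
Change 1: A[4] -14 -> 2, delta = 16, sum = 99
Change 2: A[9] 48 -> 46, delta = -2, sum = 97
Change 3: A[7] 16 -> 46, delta = 30, sum = 127
Change 4: A[9] 46 -> -16, delta = -62, sum = 65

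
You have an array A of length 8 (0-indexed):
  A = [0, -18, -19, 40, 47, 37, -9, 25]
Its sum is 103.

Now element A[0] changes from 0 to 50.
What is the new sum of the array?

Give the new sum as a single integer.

Old value at index 0: 0
New value at index 0: 50
Delta = 50 - 0 = 50
New sum = old_sum + delta = 103 + (50) = 153

Answer: 153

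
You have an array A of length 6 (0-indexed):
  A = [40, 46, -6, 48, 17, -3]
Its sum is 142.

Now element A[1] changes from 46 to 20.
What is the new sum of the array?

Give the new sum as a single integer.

Old value at index 1: 46
New value at index 1: 20
Delta = 20 - 46 = -26
New sum = old_sum + delta = 142 + (-26) = 116

Answer: 116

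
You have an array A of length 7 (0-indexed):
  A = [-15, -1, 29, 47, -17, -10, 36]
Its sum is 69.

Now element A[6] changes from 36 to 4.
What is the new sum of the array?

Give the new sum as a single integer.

Answer: 37

Derivation:
Old value at index 6: 36
New value at index 6: 4
Delta = 4 - 36 = -32
New sum = old_sum + delta = 69 + (-32) = 37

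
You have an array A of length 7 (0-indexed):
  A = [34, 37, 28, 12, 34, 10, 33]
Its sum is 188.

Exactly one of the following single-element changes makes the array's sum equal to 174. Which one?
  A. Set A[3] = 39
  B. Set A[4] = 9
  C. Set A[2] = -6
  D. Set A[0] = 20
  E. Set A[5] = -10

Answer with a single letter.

Answer: D

Derivation:
Option A: A[3] 12->39, delta=27, new_sum=188+(27)=215
Option B: A[4] 34->9, delta=-25, new_sum=188+(-25)=163
Option C: A[2] 28->-6, delta=-34, new_sum=188+(-34)=154
Option D: A[0] 34->20, delta=-14, new_sum=188+(-14)=174 <-- matches target
Option E: A[5] 10->-10, delta=-20, new_sum=188+(-20)=168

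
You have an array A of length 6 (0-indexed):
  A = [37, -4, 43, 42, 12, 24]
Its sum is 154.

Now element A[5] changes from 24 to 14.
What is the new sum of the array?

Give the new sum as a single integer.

Answer: 144

Derivation:
Old value at index 5: 24
New value at index 5: 14
Delta = 14 - 24 = -10
New sum = old_sum + delta = 154 + (-10) = 144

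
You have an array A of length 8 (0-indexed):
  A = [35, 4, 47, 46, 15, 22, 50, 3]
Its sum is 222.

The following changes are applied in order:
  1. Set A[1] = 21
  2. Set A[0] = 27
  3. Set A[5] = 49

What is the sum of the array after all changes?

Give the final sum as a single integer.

Answer: 258

Derivation:
Initial sum: 222
Change 1: A[1] 4 -> 21, delta = 17, sum = 239
Change 2: A[0] 35 -> 27, delta = -8, sum = 231
Change 3: A[5] 22 -> 49, delta = 27, sum = 258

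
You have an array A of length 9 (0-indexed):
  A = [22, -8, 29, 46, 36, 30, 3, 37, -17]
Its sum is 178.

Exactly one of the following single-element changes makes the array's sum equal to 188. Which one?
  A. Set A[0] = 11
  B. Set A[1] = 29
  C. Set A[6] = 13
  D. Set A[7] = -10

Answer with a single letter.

Answer: C

Derivation:
Option A: A[0] 22->11, delta=-11, new_sum=178+(-11)=167
Option B: A[1] -8->29, delta=37, new_sum=178+(37)=215
Option C: A[6] 3->13, delta=10, new_sum=178+(10)=188 <-- matches target
Option D: A[7] 37->-10, delta=-47, new_sum=178+(-47)=131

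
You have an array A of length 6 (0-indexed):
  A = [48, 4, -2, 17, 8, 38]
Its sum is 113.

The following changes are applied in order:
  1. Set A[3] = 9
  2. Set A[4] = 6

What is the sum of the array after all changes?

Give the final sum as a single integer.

Initial sum: 113
Change 1: A[3] 17 -> 9, delta = -8, sum = 105
Change 2: A[4] 8 -> 6, delta = -2, sum = 103

Answer: 103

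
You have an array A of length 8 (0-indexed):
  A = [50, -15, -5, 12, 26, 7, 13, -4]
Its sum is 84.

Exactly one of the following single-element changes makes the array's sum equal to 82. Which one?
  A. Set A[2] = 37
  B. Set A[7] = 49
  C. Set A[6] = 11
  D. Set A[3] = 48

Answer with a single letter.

Answer: C

Derivation:
Option A: A[2] -5->37, delta=42, new_sum=84+(42)=126
Option B: A[7] -4->49, delta=53, new_sum=84+(53)=137
Option C: A[6] 13->11, delta=-2, new_sum=84+(-2)=82 <-- matches target
Option D: A[3] 12->48, delta=36, new_sum=84+(36)=120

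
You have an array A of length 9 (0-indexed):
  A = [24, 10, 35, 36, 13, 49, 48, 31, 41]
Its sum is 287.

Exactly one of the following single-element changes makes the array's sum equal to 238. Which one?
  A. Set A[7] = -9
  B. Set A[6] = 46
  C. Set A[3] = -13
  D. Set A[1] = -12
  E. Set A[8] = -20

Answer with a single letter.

Option A: A[7] 31->-9, delta=-40, new_sum=287+(-40)=247
Option B: A[6] 48->46, delta=-2, new_sum=287+(-2)=285
Option C: A[3] 36->-13, delta=-49, new_sum=287+(-49)=238 <-- matches target
Option D: A[1] 10->-12, delta=-22, new_sum=287+(-22)=265
Option E: A[8] 41->-20, delta=-61, new_sum=287+(-61)=226

Answer: C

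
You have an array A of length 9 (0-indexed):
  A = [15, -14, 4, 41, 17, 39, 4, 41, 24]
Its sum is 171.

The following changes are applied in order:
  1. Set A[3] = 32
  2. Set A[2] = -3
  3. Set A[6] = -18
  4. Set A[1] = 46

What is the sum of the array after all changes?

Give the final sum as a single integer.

Answer: 193

Derivation:
Initial sum: 171
Change 1: A[3] 41 -> 32, delta = -9, sum = 162
Change 2: A[2] 4 -> -3, delta = -7, sum = 155
Change 3: A[6] 4 -> -18, delta = -22, sum = 133
Change 4: A[1] -14 -> 46, delta = 60, sum = 193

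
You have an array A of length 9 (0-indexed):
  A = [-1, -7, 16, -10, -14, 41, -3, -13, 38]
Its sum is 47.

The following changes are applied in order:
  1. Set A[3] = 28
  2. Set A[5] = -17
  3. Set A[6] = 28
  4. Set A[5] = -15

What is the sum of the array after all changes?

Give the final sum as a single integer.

Initial sum: 47
Change 1: A[3] -10 -> 28, delta = 38, sum = 85
Change 2: A[5] 41 -> -17, delta = -58, sum = 27
Change 3: A[6] -3 -> 28, delta = 31, sum = 58
Change 4: A[5] -17 -> -15, delta = 2, sum = 60

Answer: 60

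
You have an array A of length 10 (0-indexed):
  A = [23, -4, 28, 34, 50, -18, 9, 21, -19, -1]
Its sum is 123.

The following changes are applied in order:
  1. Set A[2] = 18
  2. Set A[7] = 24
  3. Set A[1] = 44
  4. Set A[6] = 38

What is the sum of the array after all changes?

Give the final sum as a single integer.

Initial sum: 123
Change 1: A[2] 28 -> 18, delta = -10, sum = 113
Change 2: A[7] 21 -> 24, delta = 3, sum = 116
Change 3: A[1] -4 -> 44, delta = 48, sum = 164
Change 4: A[6] 9 -> 38, delta = 29, sum = 193

Answer: 193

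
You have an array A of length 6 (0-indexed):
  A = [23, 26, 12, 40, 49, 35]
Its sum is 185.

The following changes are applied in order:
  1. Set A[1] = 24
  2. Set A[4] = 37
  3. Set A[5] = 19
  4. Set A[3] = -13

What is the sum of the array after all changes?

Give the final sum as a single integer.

Answer: 102

Derivation:
Initial sum: 185
Change 1: A[1] 26 -> 24, delta = -2, sum = 183
Change 2: A[4] 49 -> 37, delta = -12, sum = 171
Change 3: A[5] 35 -> 19, delta = -16, sum = 155
Change 4: A[3] 40 -> -13, delta = -53, sum = 102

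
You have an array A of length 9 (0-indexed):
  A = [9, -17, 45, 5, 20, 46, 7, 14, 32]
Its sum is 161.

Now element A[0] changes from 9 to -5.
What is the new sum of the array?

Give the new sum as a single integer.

Old value at index 0: 9
New value at index 0: -5
Delta = -5 - 9 = -14
New sum = old_sum + delta = 161 + (-14) = 147

Answer: 147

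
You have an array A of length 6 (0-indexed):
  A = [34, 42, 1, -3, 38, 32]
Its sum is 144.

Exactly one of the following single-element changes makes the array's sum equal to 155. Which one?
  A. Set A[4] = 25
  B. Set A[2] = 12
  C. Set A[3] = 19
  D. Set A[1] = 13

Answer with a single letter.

Answer: B

Derivation:
Option A: A[4] 38->25, delta=-13, new_sum=144+(-13)=131
Option B: A[2] 1->12, delta=11, new_sum=144+(11)=155 <-- matches target
Option C: A[3] -3->19, delta=22, new_sum=144+(22)=166
Option D: A[1] 42->13, delta=-29, new_sum=144+(-29)=115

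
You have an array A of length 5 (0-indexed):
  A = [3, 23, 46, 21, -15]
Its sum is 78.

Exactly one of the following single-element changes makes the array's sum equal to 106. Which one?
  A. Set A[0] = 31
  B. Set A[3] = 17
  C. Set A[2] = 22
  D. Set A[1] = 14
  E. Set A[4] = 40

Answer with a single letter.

Answer: A

Derivation:
Option A: A[0] 3->31, delta=28, new_sum=78+(28)=106 <-- matches target
Option B: A[3] 21->17, delta=-4, new_sum=78+(-4)=74
Option C: A[2] 46->22, delta=-24, new_sum=78+(-24)=54
Option D: A[1] 23->14, delta=-9, new_sum=78+(-9)=69
Option E: A[4] -15->40, delta=55, new_sum=78+(55)=133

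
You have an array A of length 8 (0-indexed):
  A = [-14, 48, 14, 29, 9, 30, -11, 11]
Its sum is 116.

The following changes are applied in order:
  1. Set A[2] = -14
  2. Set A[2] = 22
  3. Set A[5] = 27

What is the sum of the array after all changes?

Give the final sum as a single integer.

Answer: 121

Derivation:
Initial sum: 116
Change 1: A[2] 14 -> -14, delta = -28, sum = 88
Change 2: A[2] -14 -> 22, delta = 36, sum = 124
Change 3: A[5] 30 -> 27, delta = -3, sum = 121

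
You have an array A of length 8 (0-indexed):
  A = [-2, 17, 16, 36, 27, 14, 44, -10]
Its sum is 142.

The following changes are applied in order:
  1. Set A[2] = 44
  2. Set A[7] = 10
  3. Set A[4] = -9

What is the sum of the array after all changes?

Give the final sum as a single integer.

Initial sum: 142
Change 1: A[2] 16 -> 44, delta = 28, sum = 170
Change 2: A[7] -10 -> 10, delta = 20, sum = 190
Change 3: A[4] 27 -> -9, delta = -36, sum = 154

Answer: 154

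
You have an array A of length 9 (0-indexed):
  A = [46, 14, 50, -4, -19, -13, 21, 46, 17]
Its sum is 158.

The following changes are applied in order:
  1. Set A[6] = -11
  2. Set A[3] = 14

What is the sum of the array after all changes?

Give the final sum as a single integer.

Initial sum: 158
Change 1: A[6] 21 -> -11, delta = -32, sum = 126
Change 2: A[3] -4 -> 14, delta = 18, sum = 144

Answer: 144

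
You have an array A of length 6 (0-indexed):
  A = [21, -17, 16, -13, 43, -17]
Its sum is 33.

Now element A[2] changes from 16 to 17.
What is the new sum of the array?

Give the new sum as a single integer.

Answer: 34

Derivation:
Old value at index 2: 16
New value at index 2: 17
Delta = 17 - 16 = 1
New sum = old_sum + delta = 33 + (1) = 34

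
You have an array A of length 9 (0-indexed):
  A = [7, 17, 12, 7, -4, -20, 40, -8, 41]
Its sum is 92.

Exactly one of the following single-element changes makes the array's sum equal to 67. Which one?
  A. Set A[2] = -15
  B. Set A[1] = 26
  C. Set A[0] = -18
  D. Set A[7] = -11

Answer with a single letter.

Answer: C

Derivation:
Option A: A[2] 12->-15, delta=-27, new_sum=92+(-27)=65
Option B: A[1] 17->26, delta=9, new_sum=92+(9)=101
Option C: A[0] 7->-18, delta=-25, new_sum=92+(-25)=67 <-- matches target
Option D: A[7] -8->-11, delta=-3, new_sum=92+(-3)=89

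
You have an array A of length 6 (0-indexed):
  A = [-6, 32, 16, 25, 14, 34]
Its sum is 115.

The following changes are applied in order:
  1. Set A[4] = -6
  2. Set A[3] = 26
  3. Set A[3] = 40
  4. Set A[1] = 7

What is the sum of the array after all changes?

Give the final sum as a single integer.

Initial sum: 115
Change 1: A[4] 14 -> -6, delta = -20, sum = 95
Change 2: A[3] 25 -> 26, delta = 1, sum = 96
Change 3: A[3] 26 -> 40, delta = 14, sum = 110
Change 4: A[1] 32 -> 7, delta = -25, sum = 85

Answer: 85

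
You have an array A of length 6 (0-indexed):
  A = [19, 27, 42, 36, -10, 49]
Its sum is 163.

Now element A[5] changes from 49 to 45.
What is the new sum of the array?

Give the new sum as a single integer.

Answer: 159

Derivation:
Old value at index 5: 49
New value at index 5: 45
Delta = 45 - 49 = -4
New sum = old_sum + delta = 163 + (-4) = 159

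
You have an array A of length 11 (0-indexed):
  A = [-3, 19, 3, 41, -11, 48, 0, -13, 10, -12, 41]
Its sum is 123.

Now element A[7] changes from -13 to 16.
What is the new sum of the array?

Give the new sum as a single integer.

Answer: 152

Derivation:
Old value at index 7: -13
New value at index 7: 16
Delta = 16 - -13 = 29
New sum = old_sum + delta = 123 + (29) = 152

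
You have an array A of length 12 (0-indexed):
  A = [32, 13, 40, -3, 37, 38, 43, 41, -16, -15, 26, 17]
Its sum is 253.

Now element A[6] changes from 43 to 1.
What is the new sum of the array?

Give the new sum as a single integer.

Old value at index 6: 43
New value at index 6: 1
Delta = 1 - 43 = -42
New sum = old_sum + delta = 253 + (-42) = 211

Answer: 211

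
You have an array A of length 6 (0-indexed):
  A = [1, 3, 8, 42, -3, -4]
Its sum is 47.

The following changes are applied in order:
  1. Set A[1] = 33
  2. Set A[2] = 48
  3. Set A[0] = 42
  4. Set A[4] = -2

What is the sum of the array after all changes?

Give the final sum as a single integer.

Initial sum: 47
Change 1: A[1] 3 -> 33, delta = 30, sum = 77
Change 2: A[2] 8 -> 48, delta = 40, sum = 117
Change 3: A[0] 1 -> 42, delta = 41, sum = 158
Change 4: A[4] -3 -> -2, delta = 1, sum = 159

Answer: 159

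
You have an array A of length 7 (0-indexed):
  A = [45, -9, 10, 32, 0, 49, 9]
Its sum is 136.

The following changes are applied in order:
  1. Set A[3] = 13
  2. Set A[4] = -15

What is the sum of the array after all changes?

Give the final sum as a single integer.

Initial sum: 136
Change 1: A[3] 32 -> 13, delta = -19, sum = 117
Change 2: A[4] 0 -> -15, delta = -15, sum = 102

Answer: 102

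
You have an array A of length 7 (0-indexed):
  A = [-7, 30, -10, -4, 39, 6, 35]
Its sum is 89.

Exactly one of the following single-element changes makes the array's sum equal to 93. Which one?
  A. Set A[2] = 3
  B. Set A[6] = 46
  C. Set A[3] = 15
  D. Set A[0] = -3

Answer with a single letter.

Answer: D

Derivation:
Option A: A[2] -10->3, delta=13, new_sum=89+(13)=102
Option B: A[6] 35->46, delta=11, new_sum=89+(11)=100
Option C: A[3] -4->15, delta=19, new_sum=89+(19)=108
Option D: A[0] -7->-3, delta=4, new_sum=89+(4)=93 <-- matches target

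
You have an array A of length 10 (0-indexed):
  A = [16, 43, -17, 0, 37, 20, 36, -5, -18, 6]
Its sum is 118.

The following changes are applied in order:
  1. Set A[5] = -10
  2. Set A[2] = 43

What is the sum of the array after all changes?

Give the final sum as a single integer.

Answer: 148

Derivation:
Initial sum: 118
Change 1: A[5] 20 -> -10, delta = -30, sum = 88
Change 2: A[2] -17 -> 43, delta = 60, sum = 148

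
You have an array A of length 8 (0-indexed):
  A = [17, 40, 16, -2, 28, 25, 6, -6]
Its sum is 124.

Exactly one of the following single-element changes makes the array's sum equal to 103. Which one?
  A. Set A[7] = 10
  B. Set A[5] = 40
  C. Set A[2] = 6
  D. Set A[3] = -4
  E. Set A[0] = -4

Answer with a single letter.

Option A: A[7] -6->10, delta=16, new_sum=124+(16)=140
Option B: A[5] 25->40, delta=15, new_sum=124+(15)=139
Option C: A[2] 16->6, delta=-10, new_sum=124+(-10)=114
Option D: A[3] -2->-4, delta=-2, new_sum=124+(-2)=122
Option E: A[0] 17->-4, delta=-21, new_sum=124+(-21)=103 <-- matches target

Answer: E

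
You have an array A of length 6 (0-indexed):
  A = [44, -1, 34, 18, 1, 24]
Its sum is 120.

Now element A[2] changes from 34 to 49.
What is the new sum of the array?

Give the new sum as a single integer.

Answer: 135

Derivation:
Old value at index 2: 34
New value at index 2: 49
Delta = 49 - 34 = 15
New sum = old_sum + delta = 120 + (15) = 135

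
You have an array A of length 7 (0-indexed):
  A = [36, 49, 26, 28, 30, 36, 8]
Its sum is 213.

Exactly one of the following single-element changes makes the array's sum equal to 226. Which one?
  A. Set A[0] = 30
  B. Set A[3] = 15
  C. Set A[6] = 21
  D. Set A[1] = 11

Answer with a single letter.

Answer: C

Derivation:
Option A: A[0] 36->30, delta=-6, new_sum=213+(-6)=207
Option B: A[3] 28->15, delta=-13, new_sum=213+(-13)=200
Option C: A[6] 8->21, delta=13, new_sum=213+(13)=226 <-- matches target
Option D: A[1] 49->11, delta=-38, new_sum=213+(-38)=175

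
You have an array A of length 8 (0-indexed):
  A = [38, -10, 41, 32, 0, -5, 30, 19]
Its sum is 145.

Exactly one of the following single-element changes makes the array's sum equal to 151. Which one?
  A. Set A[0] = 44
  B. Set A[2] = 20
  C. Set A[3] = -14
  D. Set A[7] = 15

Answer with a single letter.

Answer: A

Derivation:
Option A: A[0] 38->44, delta=6, new_sum=145+(6)=151 <-- matches target
Option B: A[2] 41->20, delta=-21, new_sum=145+(-21)=124
Option C: A[3] 32->-14, delta=-46, new_sum=145+(-46)=99
Option D: A[7] 19->15, delta=-4, new_sum=145+(-4)=141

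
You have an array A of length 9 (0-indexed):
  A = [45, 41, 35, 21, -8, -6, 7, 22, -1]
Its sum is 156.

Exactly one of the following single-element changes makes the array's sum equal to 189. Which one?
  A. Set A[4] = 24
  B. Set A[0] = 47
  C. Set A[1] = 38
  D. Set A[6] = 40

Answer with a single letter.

Option A: A[4] -8->24, delta=32, new_sum=156+(32)=188
Option B: A[0] 45->47, delta=2, new_sum=156+(2)=158
Option C: A[1] 41->38, delta=-3, new_sum=156+(-3)=153
Option D: A[6] 7->40, delta=33, new_sum=156+(33)=189 <-- matches target

Answer: D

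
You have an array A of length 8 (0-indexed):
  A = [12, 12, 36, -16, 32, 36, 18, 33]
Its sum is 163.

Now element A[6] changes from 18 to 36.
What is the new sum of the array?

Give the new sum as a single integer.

Old value at index 6: 18
New value at index 6: 36
Delta = 36 - 18 = 18
New sum = old_sum + delta = 163 + (18) = 181

Answer: 181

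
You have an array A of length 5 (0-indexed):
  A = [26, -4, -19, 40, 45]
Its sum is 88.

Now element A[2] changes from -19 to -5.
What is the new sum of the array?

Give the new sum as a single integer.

Answer: 102

Derivation:
Old value at index 2: -19
New value at index 2: -5
Delta = -5 - -19 = 14
New sum = old_sum + delta = 88 + (14) = 102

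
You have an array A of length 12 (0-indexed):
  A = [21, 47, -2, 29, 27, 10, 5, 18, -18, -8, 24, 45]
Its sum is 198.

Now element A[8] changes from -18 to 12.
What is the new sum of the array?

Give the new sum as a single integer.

Answer: 228

Derivation:
Old value at index 8: -18
New value at index 8: 12
Delta = 12 - -18 = 30
New sum = old_sum + delta = 198 + (30) = 228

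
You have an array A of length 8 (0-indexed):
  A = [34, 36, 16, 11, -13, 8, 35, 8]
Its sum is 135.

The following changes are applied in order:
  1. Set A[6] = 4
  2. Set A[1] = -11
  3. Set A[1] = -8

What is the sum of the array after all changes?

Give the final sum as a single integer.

Answer: 60

Derivation:
Initial sum: 135
Change 1: A[6] 35 -> 4, delta = -31, sum = 104
Change 2: A[1] 36 -> -11, delta = -47, sum = 57
Change 3: A[1] -11 -> -8, delta = 3, sum = 60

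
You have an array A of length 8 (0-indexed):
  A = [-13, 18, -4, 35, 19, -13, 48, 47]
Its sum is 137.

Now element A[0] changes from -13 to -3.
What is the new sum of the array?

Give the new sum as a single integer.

Old value at index 0: -13
New value at index 0: -3
Delta = -3 - -13 = 10
New sum = old_sum + delta = 137 + (10) = 147

Answer: 147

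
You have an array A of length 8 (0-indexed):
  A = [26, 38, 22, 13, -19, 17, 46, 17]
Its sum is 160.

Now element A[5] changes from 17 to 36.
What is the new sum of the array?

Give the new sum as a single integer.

Old value at index 5: 17
New value at index 5: 36
Delta = 36 - 17 = 19
New sum = old_sum + delta = 160 + (19) = 179

Answer: 179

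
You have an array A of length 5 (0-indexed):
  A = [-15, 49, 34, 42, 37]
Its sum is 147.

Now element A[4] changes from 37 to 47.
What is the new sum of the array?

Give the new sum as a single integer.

Answer: 157

Derivation:
Old value at index 4: 37
New value at index 4: 47
Delta = 47 - 37 = 10
New sum = old_sum + delta = 147 + (10) = 157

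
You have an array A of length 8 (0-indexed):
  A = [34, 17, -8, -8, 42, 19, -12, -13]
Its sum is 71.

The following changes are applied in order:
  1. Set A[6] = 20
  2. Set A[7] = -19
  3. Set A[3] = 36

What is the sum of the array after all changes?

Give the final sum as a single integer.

Answer: 141

Derivation:
Initial sum: 71
Change 1: A[6] -12 -> 20, delta = 32, sum = 103
Change 2: A[7] -13 -> -19, delta = -6, sum = 97
Change 3: A[3] -8 -> 36, delta = 44, sum = 141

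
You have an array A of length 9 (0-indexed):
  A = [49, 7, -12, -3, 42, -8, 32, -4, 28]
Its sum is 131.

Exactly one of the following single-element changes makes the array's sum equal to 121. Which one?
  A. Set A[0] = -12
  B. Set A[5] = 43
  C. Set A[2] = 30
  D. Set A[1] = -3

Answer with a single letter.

Answer: D

Derivation:
Option A: A[0] 49->-12, delta=-61, new_sum=131+(-61)=70
Option B: A[5] -8->43, delta=51, new_sum=131+(51)=182
Option C: A[2] -12->30, delta=42, new_sum=131+(42)=173
Option D: A[1] 7->-3, delta=-10, new_sum=131+(-10)=121 <-- matches target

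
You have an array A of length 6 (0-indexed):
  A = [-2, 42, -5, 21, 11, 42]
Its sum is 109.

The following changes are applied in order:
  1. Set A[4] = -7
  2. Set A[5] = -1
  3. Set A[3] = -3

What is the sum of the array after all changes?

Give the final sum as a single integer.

Answer: 24

Derivation:
Initial sum: 109
Change 1: A[4] 11 -> -7, delta = -18, sum = 91
Change 2: A[5] 42 -> -1, delta = -43, sum = 48
Change 3: A[3] 21 -> -3, delta = -24, sum = 24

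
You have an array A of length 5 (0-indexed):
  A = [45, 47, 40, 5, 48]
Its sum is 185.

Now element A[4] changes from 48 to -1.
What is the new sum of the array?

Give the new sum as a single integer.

Old value at index 4: 48
New value at index 4: -1
Delta = -1 - 48 = -49
New sum = old_sum + delta = 185 + (-49) = 136

Answer: 136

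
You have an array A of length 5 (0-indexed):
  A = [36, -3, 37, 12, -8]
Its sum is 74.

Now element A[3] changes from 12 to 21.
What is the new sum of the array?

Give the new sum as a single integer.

Answer: 83

Derivation:
Old value at index 3: 12
New value at index 3: 21
Delta = 21 - 12 = 9
New sum = old_sum + delta = 74 + (9) = 83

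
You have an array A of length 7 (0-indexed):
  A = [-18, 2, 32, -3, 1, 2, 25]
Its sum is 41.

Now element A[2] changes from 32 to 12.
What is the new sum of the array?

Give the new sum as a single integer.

Old value at index 2: 32
New value at index 2: 12
Delta = 12 - 32 = -20
New sum = old_sum + delta = 41 + (-20) = 21

Answer: 21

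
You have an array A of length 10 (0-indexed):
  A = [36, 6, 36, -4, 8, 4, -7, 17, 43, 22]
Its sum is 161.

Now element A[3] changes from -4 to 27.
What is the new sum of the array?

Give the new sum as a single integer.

Answer: 192

Derivation:
Old value at index 3: -4
New value at index 3: 27
Delta = 27 - -4 = 31
New sum = old_sum + delta = 161 + (31) = 192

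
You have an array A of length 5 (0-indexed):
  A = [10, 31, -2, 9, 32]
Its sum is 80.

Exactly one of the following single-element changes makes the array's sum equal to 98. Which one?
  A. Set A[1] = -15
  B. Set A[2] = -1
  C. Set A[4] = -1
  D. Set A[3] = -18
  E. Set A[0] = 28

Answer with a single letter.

Option A: A[1] 31->-15, delta=-46, new_sum=80+(-46)=34
Option B: A[2] -2->-1, delta=1, new_sum=80+(1)=81
Option C: A[4] 32->-1, delta=-33, new_sum=80+(-33)=47
Option D: A[3] 9->-18, delta=-27, new_sum=80+(-27)=53
Option E: A[0] 10->28, delta=18, new_sum=80+(18)=98 <-- matches target

Answer: E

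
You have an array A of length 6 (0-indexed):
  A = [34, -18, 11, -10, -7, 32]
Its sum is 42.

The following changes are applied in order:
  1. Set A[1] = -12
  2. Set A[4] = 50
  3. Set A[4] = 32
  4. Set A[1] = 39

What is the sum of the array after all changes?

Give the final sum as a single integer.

Answer: 138

Derivation:
Initial sum: 42
Change 1: A[1] -18 -> -12, delta = 6, sum = 48
Change 2: A[4] -7 -> 50, delta = 57, sum = 105
Change 3: A[4] 50 -> 32, delta = -18, sum = 87
Change 4: A[1] -12 -> 39, delta = 51, sum = 138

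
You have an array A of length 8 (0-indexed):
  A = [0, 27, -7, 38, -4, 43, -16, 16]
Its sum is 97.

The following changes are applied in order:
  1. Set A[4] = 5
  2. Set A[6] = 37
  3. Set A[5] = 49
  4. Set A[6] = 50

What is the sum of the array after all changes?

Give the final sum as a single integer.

Answer: 178

Derivation:
Initial sum: 97
Change 1: A[4] -4 -> 5, delta = 9, sum = 106
Change 2: A[6] -16 -> 37, delta = 53, sum = 159
Change 3: A[5] 43 -> 49, delta = 6, sum = 165
Change 4: A[6] 37 -> 50, delta = 13, sum = 178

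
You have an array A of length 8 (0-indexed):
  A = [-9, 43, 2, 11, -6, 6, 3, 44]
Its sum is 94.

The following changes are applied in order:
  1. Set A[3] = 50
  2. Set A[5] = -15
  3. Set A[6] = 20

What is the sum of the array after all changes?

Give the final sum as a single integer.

Answer: 129

Derivation:
Initial sum: 94
Change 1: A[3] 11 -> 50, delta = 39, sum = 133
Change 2: A[5] 6 -> -15, delta = -21, sum = 112
Change 3: A[6] 3 -> 20, delta = 17, sum = 129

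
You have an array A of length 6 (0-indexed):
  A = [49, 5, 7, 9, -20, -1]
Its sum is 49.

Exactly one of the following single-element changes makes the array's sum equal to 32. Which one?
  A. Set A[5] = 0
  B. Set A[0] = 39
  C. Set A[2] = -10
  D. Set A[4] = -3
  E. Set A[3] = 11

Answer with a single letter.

Answer: C

Derivation:
Option A: A[5] -1->0, delta=1, new_sum=49+(1)=50
Option B: A[0] 49->39, delta=-10, new_sum=49+(-10)=39
Option C: A[2] 7->-10, delta=-17, new_sum=49+(-17)=32 <-- matches target
Option D: A[4] -20->-3, delta=17, new_sum=49+(17)=66
Option E: A[3] 9->11, delta=2, new_sum=49+(2)=51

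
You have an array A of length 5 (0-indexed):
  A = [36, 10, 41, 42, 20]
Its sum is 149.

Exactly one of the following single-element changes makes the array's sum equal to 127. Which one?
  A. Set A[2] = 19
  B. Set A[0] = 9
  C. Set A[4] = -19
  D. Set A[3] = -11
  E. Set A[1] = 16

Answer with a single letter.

Answer: A

Derivation:
Option A: A[2] 41->19, delta=-22, new_sum=149+(-22)=127 <-- matches target
Option B: A[0] 36->9, delta=-27, new_sum=149+(-27)=122
Option C: A[4] 20->-19, delta=-39, new_sum=149+(-39)=110
Option D: A[3] 42->-11, delta=-53, new_sum=149+(-53)=96
Option E: A[1] 10->16, delta=6, new_sum=149+(6)=155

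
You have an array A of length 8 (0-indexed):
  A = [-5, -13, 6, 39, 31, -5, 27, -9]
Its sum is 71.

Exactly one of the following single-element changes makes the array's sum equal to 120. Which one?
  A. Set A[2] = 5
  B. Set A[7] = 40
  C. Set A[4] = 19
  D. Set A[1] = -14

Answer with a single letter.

Option A: A[2] 6->5, delta=-1, new_sum=71+(-1)=70
Option B: A[7] -9->40, delta=49, new_sum=71+(49)=120 <-- matches target
Option C: A[4] 31->19, delta=-12, new_sum=71+(-12)=59
Option D: A[1] -13->-14, delta=-1, new_sum=71+(-1)=70

Answer: B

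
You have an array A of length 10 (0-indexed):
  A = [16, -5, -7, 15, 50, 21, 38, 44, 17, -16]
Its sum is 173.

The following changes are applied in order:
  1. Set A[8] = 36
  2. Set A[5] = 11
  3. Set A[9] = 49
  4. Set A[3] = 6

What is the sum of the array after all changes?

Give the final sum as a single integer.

Answer: 238

Derivation:
Initial sum: 173
Change 1: A[8] 17 -> 36, delta = 19, sum = 192
Change 2: A[5] 21 -> 11, delta = -10, sum = 182
Change 3: A[9] -16 -> 49, delta = 65, sum = 247
Change 4: A[3] 15 -> 6, delta = -9, sum = 238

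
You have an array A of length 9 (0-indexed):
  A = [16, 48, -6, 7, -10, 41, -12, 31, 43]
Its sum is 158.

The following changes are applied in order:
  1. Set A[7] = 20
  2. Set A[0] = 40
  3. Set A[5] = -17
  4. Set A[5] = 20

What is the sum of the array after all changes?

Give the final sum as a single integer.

Initial sum: 158
Change 1: A[7] 31 -> 20, delta = -11, sum = 147
Change 2: A[0] 16 -> 40, delta = 24, sum = 171
Change 3: A[5] 41 -> -17, delta = -58, sum = 113
Change 4: A[5] -17 -> 20, delta = 37, sum = 150

Answer: 150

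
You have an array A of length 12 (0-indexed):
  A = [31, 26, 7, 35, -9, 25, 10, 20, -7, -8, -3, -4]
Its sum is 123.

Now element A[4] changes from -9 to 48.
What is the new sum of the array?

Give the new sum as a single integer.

Old value at index 4: -9
New value at index 4: 48
Delta = 48 - -9 = 57
New sum = old_sum + delta = 123 + (57) = 180

Answer: 180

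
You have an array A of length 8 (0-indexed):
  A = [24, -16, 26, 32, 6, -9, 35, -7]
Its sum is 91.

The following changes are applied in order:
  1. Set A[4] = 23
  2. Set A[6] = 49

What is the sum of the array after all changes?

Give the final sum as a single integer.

Answer: 122

Derivation:
Initial sum: 91
Change 1: A[4] 6 -> 23, delta = 17, sum = 108
Change 2: A[6] 35 -> 49, delta = 14, sum = 122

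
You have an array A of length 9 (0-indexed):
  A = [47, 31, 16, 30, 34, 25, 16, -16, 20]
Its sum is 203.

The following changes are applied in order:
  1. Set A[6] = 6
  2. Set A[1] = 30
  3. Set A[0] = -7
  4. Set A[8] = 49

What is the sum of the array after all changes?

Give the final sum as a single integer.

Initial sum: 203
Change 1: A[6] 16 -> 6, delta = -10, sum = 193
Change 2: A[1] 31 -> 30, delta = -1, sum = 192
Change 3: A[0] 47 -> -7, delta = -54, sum = 138
Change 4: A[8] 20 -> 49, delta = 29, sum = 167

Answer: 167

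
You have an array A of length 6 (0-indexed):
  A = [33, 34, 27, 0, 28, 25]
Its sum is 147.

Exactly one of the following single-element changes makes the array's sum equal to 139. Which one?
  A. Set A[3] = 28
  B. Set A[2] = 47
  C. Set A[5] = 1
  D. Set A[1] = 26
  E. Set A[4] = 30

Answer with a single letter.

Option A: A[3] 0->28, delta=28, new_sum=147+(28)=175
Option B: A[2] 27->47, delta=20, new_sum=147+(20)=167
Option C: A[5] 25->1, delta=-24, new_sum=147+(-24)=123
Option D: A[1] 34->26, delta=-8, new_sum=147+(-8)=139 <-- matches target
Option E: A[4] 28->30, delta=2, new_sum=147+(2)=149

Answer: D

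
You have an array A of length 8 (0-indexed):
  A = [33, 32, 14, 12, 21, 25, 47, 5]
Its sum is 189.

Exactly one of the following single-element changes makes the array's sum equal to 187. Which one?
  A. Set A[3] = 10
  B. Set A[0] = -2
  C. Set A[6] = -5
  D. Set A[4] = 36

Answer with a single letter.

Answer: A

Derivation:
Option A: A[3] 12->10, delta=-2, new_sum=189+(-2)=187 <-- matches target
Option B: A[0] 33->-2, delta=-35, new_sum=189+(-35)=154
Option C: A[6] 47->-5, delta=-52, new_sum=189+(-52)=137
Option D: A[4] 21->36, delta=15, new_sum=189+(15)=204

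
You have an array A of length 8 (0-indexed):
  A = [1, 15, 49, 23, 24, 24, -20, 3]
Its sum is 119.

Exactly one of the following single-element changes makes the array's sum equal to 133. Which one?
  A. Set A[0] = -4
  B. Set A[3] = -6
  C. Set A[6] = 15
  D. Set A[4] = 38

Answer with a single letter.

Option A: A[0] 1->-4, delta=-5, new_sum=119+(-5)=114
Option B: A[3] 23->-6, delta=-29, new_sum=119+(-29)=90
Option C: A[6] -20->15, delta=35, new_sum=119+(35)=154
Option D: A[4] 24->38, delta=14, new_sum=119+(14)=133 <-- matches target

Answer: D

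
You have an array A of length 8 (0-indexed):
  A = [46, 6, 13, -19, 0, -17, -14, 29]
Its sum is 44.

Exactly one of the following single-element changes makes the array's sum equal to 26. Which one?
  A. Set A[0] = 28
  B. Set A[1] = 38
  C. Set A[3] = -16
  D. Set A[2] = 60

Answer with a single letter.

Answer: A

Derivation:
Option A: A[0] 46->28, delta=-18, new_sum=44+(-18)=26 <-- matches target
Option B: A[1] 6->38, delta=32, new_sum=44+(32)=76
Option C: A[3] -19->-16, delta=3, new_sum=44+(3)=47
Option D: A[2] 13->60, delta=47, new_sum=44+(47)=91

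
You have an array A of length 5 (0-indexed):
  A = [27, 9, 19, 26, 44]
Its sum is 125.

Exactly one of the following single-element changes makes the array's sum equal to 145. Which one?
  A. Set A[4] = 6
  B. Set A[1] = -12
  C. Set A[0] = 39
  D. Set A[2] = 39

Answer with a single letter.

Answer: D

Derivation:
Option A: A[4] 44->6, delta=-38, new_sum=125+(-38)=87
Option B: A[1] 9->-12, delta=-21, new_sum=125+(-21)=104
Option C: A[0] 27->39, delta=12, new_sum=125+(12)=137
Option D: A[2] 19->39, delta=20, new_sum=125+(20)=145 <-- matches target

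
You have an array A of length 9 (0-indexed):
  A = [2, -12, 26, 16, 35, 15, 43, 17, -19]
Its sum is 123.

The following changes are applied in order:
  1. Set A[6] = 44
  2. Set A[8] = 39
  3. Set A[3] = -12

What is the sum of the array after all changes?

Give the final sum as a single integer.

Answer: 154

Derivation:
Initial sum: 123
Change 1: A[6] 43 -> 44, delta = 1, sum = 124
Change 2: A[8] -19 -> 39, delta = 58, sum = 182
Change 3: A[3] 16 -> -12, delta = -28, sum = 154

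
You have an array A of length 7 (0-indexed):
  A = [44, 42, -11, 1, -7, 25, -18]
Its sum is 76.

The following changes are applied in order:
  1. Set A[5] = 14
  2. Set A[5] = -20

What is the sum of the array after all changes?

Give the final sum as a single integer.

Answer: 31

Derivation:
Initial sum: 76
Change 1: A[5] 25 -> 14, delta = -11, sum = 65
Change 2: A[5] 14 -> -20, delta = -34, sum = 31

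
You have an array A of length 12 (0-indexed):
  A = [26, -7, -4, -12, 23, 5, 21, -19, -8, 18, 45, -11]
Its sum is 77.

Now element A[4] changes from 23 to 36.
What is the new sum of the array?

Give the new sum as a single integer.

Old value at index 4: 23
New value at index 4: 36
Delta = 36 - 23 = 13
New sum = old_sum + delta = 77 + (13) = 90

Answer: 90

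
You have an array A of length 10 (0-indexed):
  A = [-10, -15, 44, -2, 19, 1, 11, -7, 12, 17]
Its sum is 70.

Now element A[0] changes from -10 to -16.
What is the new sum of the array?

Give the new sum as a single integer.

Answer: 64

Derivation:
Old value at index 0: -10
New value at index 0: -16
Delta = -16 - -10 = -6
New sum = old_sum + delta = 70 + (-6) = 64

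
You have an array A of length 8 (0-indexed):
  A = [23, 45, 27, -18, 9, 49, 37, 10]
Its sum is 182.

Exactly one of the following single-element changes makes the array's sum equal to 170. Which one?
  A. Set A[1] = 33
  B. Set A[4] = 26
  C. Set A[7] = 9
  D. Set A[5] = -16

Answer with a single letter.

Option A: A[1] 45->33, delta=-12, new_sum=182+(-12)=170 <-- matches target
Option B: A[4] 9->26, delta=17, new_sum=182+(17)=199
Option C: A[7] 10->9, delta=-1, new_sum=182+(-1)=181
Option D: A[5] 49->-16, delta=-65, new_sum=182+(-65)=117

Answer: A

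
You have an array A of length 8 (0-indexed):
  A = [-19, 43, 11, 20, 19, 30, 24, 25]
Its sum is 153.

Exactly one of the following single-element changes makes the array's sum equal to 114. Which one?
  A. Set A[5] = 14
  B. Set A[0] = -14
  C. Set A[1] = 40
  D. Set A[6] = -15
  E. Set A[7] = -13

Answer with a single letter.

Option A: A[5] 30->14, delta=-16, new_sum=153+(-16)=137
Option B: A[0] -19->-14, delta=5, new_sum=153+(5)=158
Option C: A[1] 43->40, delta=-3, new_sum=153+(-3)=150
Option D: A[6] 24->-15, delta=-39, new_sum=153+(-39)=114 <-- matches target
Option E: A[7] 25->-13, delta=-38, new_sum=153+(-38)=115

Answer: D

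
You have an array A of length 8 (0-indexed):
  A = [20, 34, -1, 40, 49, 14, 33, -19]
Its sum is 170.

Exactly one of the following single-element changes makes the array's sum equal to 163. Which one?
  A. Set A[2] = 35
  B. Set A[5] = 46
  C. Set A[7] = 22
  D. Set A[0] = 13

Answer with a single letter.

Option A: A[2] -1->35, delta=36, new_sum=170+(36)=206
Option B: A[5] 14->46, delta=32, new_sum=170+(32)=202
Option C: A[7] -19->22, delta=41, new_sum=170+(41)=211
Option D: A[0] 20->13, delta=-7, new_sum=170+(-7)=163 <-- matches target

Answer: D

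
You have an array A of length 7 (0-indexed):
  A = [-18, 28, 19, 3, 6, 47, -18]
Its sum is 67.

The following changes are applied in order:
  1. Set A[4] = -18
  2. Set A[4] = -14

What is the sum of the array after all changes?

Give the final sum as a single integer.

Answer: 47

Derivation:
Initial sum: 67
Change 1: A[4] 6 -> -18, delta = -24, sum = 43
Change 2: A[4] -18 -> -14, delta = 4, sum = 47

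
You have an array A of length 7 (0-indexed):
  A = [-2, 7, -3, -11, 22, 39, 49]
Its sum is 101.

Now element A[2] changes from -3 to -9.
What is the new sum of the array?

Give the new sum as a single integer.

Old value at index 2: -3
New value at index 2: -9
Delta = -9 - -3 = -6
New sum = old_sum + delta = 101 + (-6) = 95

Answer: 95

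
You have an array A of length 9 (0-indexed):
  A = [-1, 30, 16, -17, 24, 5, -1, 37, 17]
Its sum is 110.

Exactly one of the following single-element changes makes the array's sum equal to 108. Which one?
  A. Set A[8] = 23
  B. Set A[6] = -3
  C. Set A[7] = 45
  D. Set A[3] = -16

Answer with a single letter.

Answer: B

Derivation:
Option A: A[8] 17->23, delta=6, new_sum=110+(6)=116
Option B: A[6] -1->-3, delta=-2, new_sum=110+(-2)=108 <-- matches target
Option C: A[7] 37->45, delta=8, new_sum=110+(8)=118
Option D: A[3] -17->-16, delta=1, new_sum=110+(1)=111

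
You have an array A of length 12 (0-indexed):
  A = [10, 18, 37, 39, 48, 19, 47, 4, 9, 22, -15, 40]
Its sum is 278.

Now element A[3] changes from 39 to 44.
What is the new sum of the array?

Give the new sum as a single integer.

Old value at index 3: 39
New value at index 3: 44
Delta = 44 - 39 = 5
New sum = old_sum + delta = 278 + (5) = 283

Answer: 283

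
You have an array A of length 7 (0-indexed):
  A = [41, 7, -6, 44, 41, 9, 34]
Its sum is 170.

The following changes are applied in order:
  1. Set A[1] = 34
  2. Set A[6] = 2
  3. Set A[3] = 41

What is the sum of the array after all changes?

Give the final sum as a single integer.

Initial sum: 170
Change 1: A[1] 7 -> 34, delta = 27, sum = 197
Change 2: A[6] 34 -> 2, delta = -32, sum = 165
Change 3: A[3] 44 -> 41, delta = -3, sum = 162

Answer: 162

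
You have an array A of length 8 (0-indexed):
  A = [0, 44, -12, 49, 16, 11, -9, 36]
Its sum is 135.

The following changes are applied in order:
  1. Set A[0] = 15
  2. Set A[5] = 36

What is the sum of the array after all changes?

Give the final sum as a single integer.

Answer: 175

Derivation:
Initial sum: 135
Change 1: A[0] 0 -> 15, delta = 15, sum = 150
Change 2: A[5] 11 -> 36, delta = 25, sum = 175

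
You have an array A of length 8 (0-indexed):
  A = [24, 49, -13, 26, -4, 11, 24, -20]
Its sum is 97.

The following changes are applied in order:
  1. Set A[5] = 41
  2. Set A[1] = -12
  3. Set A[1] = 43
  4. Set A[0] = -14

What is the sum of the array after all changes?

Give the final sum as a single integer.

Initial sum: 97
Change 1: A[5] 11 -> 41, delta = 30, sum = 127
Change 2: A[1] 49 -> -12, delta = -61, sum = 66
Change 3: A[1] -12 -> 43, delta = 55, sum = 121
Change 4: A[0] 24 -> -14, delta = -38, sum = 83

Answer: 83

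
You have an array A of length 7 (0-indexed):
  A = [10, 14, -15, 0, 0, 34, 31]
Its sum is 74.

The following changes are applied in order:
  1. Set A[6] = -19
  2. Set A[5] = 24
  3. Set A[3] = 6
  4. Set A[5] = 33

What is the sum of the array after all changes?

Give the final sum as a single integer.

Initial sum: 74
Change 1: A[6] 31 -> -19, delta = -50, sum = 24
Change 2: A[5] 34 -> 24, delta = -10, sum = 14
Change 3: A[3] 0 -> 6, delta = 6, sum = 20
Change 4: A[5] 24 -> 33, delta = 9, sum = 29

Answer: 29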